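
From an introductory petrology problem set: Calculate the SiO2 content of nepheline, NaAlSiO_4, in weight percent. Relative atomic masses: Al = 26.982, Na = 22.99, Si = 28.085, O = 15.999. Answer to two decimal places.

42.30 wt%

M(NaAlSiO_4) = 142.053 g/mol; M(SiO2) = 60.083 g/mol.
Moles SiO2 per formula unit = 1 Si ÷ 1 = 1.0000.
SiO2 fraction = (1.0000 × 60.083) / 142.053 = 60.083/142.053 = 0.4230.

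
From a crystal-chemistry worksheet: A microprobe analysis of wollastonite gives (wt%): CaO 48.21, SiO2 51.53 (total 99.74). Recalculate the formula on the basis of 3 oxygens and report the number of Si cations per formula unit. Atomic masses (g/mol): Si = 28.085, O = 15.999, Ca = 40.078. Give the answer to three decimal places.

CaO (M=56.077): mol = 0.85971; Ca = 0.85971, O = 0.85971.
SiO2 (M=60.083): mol = 0.85765; Si = 0.85765, O = 1.71530.
ΣO = 2.57501; factor = 3/ΣO = 1.16504.
Si apfu = 0.85765 × 1.16504 = 0.999.

0.999 Si apfu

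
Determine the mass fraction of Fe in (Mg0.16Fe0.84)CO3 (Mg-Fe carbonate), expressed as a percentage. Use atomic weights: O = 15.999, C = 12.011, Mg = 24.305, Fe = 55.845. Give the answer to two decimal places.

Formula mass = 0.16*24.305 + 0.84*55.845 + 1*12.011 + 3*15.999 = 110.807 g/mol, of which 46.910 g is Fe.
So Fe makes up 46.910/110.807 = 0.4233 of the mass, i.e. 42.33%.

42.33 weight percent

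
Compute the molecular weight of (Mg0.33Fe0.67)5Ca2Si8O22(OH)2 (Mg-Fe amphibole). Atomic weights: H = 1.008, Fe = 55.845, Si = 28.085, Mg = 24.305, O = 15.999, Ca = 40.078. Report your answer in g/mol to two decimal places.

M = 1.65*24.305 + 3.35*55.845 + 2*40.078 + 8*28.085 + 24*15.999 + 2*1.008

918.01 g/mol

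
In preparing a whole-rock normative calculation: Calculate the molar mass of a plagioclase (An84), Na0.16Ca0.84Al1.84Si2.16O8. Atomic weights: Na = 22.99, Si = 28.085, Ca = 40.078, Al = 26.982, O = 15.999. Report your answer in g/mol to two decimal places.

275.65 g/mol

The formula mass is the sum 0.16×22.99 + 0.84×40.078 + 1.84×26.982 + 2.16×28.085 + 8×15.999.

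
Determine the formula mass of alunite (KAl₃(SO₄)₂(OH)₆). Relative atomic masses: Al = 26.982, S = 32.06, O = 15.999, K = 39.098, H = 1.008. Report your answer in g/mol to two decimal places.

414.20 g/mol

K: 1 × 39.098 = 39.0980
Al: 3 × 26.982 = 80.9460
S: 2 × 32.06 = 64.1200
O: 14 × 15.999 = 223.9860
H: 6 × 1.008 = 6.0480
Summing the contributions gives the formula mass.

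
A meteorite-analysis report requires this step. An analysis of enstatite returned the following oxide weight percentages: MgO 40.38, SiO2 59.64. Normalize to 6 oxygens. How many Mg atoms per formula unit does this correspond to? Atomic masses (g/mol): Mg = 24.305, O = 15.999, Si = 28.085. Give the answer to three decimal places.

2.012 Mg apfu

MgO (M=40.304): mol = 1.00189; Mg = 1.00189, O = 1.00189.
SiO2 (M=60.083): mol = 0.99263; Si = 0.99263, O = 1.98526.
ΣO = 2.98715; factor = 6/ΣO = 2.00860.
Mg apfu = 1.00189 × 2.00860 = 2.012.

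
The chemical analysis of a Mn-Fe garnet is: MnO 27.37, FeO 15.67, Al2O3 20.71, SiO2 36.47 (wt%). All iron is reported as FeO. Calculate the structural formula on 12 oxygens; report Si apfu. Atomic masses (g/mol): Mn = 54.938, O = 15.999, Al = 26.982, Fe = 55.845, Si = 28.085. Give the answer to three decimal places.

3.001 Si apfu

MnO: 27.37/70.937 = 0.38584 mol → 0.38584 mol Mn, 0.38584 mol O.
FeO: 15.67/71.844 = 0.21811 mol → 0.21811 mol Fe, 0.21811 mol O.
Al2O3: 20.71/101.961 = 0.20312 mol → 0.40624 mol Al, 0.60936 mol O.
SiO2: 36.47/60.083 = 0.60699 mol → 0.60699 mol Si, 1.21398 mol O.
Total oxygen = 2.42729 mol. Normalization factor = 12/2.42729 = 4.94379.
Si per 12 O = 0.60699 × 4.94379 = 3.001.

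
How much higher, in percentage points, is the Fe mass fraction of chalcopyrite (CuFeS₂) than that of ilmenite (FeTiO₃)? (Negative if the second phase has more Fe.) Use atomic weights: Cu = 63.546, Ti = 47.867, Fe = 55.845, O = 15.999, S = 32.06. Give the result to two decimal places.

M(CuFeS₂) = 183.511 g/mol, so wt% Fe = 55.845/183.511 × 100 = 30.43%.
M(FeTiO₃) = 151.709 g/mol, so wt% Fe = 55.845/151.709 × 100 = 36.81%.
30.43 − 36.81 = -6.38 pp.

-6.38 percentage points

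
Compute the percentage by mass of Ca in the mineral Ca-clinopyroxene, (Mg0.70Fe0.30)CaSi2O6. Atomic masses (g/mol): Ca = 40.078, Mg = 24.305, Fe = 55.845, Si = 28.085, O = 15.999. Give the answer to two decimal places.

M((Mg0.70Fe0.30)CaSi2O6) = 226.009 g/mol.
Ca contributes 1 × 40.078 = 40.078 g per mole.
40.078/226.009 = 0.1773 → 17.73%.

17.73 weight percent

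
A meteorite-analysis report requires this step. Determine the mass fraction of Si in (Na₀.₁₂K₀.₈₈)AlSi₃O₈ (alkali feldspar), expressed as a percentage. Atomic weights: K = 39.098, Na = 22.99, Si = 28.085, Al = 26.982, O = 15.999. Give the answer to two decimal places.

Molar mass of (Na₀.₁₂K₀.₈₈)AlSi₃O₈: 0.12*22.99 + 0.88*39.098 + 1*26.982 + 3*28.085 + 8*15.999 = 276.394 g/mol.
Mass of Si per formula unit: 3 × 28.085 = 84.255 g.
Weight fraction Si = 84.255 / 276.394 = 0.3048.

30.48 wt%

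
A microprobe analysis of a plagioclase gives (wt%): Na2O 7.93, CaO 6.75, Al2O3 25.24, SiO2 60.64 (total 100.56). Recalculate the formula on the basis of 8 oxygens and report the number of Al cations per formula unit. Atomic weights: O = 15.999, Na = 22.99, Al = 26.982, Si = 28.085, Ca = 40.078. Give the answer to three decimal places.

7.93 wt% Na2O ÷ 61.979 g/mol = 0.12795 mol, giving 0.25590 Na and 0.12795 O.
6.75 wt% CaO ÷ 56.077 g/mol = 0.12037 mol, giving 0.12037 Ca and 0.12037 O.
25.24 wt% Al2O3 ÷ 101.961 g/mol = 0.24755 mol, giving 0.49510 Al and 0.74265 O.
60.64 wt% SiO2 ÷ 60.083 g/mol = 1.00927 mol, giving 1.00927 Si and 2.01854 O.
Oxygen sums to 3.00951; scaling by 8/3.00951 = 2.65824 puts the formula on 8 O.
Al: 0.49510 × 2.65824 = 1.316 atoms per formula unit.

1.316 Al apfu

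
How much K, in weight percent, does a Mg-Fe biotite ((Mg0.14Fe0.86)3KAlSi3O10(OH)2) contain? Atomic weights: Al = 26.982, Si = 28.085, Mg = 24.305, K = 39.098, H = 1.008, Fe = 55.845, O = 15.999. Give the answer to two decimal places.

M((Mg0.14Fe0.86)3KAlSi3O10(OH)2) = 498.627 g/mol.
K contributes 1 × 39.098 = 39.098 g per mole.
39.098/498.627 = 0.0784 → 7.84%.

7.84 weight percent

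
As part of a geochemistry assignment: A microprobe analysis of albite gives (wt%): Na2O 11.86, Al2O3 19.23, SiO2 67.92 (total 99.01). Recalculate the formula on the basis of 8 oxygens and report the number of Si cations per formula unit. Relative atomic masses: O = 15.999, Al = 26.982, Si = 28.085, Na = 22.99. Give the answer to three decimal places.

2.996 Si apfu

Na2O: 11.86/61.979 = 0.19136 mol → 0.38272 mol Na, 0.19136 mol O.
Al2O3: 19.23/101.961 = 0.18860 mol → 0.37720 mol Al, 0.56580 mol O.
SiO2: 67.92/60.083 = 1.13044 mol → 1.13044 mol Si, 2.26088 mol O.
Total oxygen = 3.01804 mol. Normalization factor = 8/3.01804 = 2.65073.
Si per 8 O = 1.13044 × 2.65073 = 2.996.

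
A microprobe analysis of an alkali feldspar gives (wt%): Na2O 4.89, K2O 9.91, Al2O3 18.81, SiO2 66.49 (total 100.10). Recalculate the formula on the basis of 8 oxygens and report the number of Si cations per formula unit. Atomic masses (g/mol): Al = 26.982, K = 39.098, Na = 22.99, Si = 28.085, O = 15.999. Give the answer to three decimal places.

Na2O: 4.89/61.979 = 0.07890 mol → 0.15780 mol Na, 0.07890 mol O.
K2O: 9.91/94.195 = 0.10521 mol → 0.21042 mol K, 0.10521 mol O.
Al2O3: 18.81/101.961 = 0.18448 mol → 0.36896 mol Al, 0.55344 mol O.
SiO2: 66.49/60.083 = 1.10664 mol → 1.10664 mol Si, 2.21328 mol O.
Total oxygen = 2.95083 mol. Normalization factor = 8/2.95083 = 2.71110.
Si per 8 O = 1.10664 × 2.71110 = 3.000.

3.000 Si apfu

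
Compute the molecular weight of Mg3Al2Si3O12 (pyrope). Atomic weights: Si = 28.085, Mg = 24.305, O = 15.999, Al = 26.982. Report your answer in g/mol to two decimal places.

The formula mass is the sum 3·24.305 + 2·26.982 + 3·28.085 + 12·15.999.

403.12 g/mol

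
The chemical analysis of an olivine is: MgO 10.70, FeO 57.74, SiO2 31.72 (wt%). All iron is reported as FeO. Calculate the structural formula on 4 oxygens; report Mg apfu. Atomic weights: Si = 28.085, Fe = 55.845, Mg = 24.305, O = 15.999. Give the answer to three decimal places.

0.500 Mg apfu

MgO (M=40.304): mol = 0.26548; Mg = 0.26548, O = 0.26548.
FeO (M=71.844): mol = 0.80369; Fe = 0.80369, O = 0.80369.
SiO2 (M=60.083): mol = 0.52794; Si = 0.52794, O = 1.05588.
ΣO = 2.12505; factor = 4/ΣO = 1.88231.
Mg apfu = 0.26548 × 1.88231 = 0.500.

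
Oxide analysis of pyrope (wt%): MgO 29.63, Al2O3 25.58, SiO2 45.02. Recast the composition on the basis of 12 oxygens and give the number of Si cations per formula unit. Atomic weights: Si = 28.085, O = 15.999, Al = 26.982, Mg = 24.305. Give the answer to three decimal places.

MgO (M=40.304): mol = 0.73516; Mg = 0.73516, O = 0.73516.
Al2O3 (M=101.961): mol = 0.25088; Al = 0.50176, O = 0.75264.
SiO2 (M=60.083): mol = 0.74930; Si = 0.74930, O = 1.49860.
ΣO = 2.98640; factor = 12/ΣO = 4.01822.
Si apfu = 0.74930 × 4.01822 = 3.011.

3.011 Si apfu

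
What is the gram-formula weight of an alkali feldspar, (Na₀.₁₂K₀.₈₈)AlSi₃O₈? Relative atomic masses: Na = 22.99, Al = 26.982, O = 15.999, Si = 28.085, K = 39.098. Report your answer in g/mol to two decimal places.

276.39 g/mol

The formula mass is the sum 0.12·22.99 + 0.88·39.098 + 1·26.982 + 3·28.085 + 8·15.999.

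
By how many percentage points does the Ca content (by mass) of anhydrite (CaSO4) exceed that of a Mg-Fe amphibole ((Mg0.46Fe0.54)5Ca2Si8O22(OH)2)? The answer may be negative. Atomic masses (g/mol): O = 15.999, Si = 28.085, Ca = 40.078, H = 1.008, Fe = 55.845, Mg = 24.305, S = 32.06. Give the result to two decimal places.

M(CaSO4) = 136.134 g/mol, so wt% Ca = 40.078/136.134 × 100 = 29.44%.
M((Mg0.46Fe0.54)5Ca2Si8O22(OH)2) = 897.511 g/mol, so wt% Ca = 80.156/897.511 × 100 = 8.93%.
29.44 − 8.93 = 20.51 pp.

20.51 percentage points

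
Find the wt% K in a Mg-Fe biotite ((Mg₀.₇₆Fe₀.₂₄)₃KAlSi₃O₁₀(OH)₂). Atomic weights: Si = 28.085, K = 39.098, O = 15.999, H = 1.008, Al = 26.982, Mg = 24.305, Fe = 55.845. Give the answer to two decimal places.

M((Mg₀.₇₆Fe₀.₂₄)₃KAlSi₃O₁₀(OH)₂) = 439.963 g/mol.
K contributes 1 × 39.098 = 39.098 g per mole.
39.098/439.963 = 0.0889 → 8.89%.

8.89 wt%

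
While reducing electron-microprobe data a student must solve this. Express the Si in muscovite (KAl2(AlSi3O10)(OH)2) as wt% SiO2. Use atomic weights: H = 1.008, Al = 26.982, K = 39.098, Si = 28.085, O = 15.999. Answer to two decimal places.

45.25 wt%

Molar mass of KAl2(AlSi3O10)(OH)2 = 1·39.098 + 3·26.982 + 3·28.085 + 12·15.999 + 2·1.008 = 398.303 g/mol.
Each formula unit contains 3 Si, equivalent to 3/1 = 3.0000 mol SiO2.
M(SiO2) = 1×28.085 + 2×15.999 = 60.083 g/mol.
Mass of SiO2 per formula unit = 3.0000 × 60.083 = 180.249 g.
SiO2 wt% = 180.249 / 398.303 × 100 = 45.25%.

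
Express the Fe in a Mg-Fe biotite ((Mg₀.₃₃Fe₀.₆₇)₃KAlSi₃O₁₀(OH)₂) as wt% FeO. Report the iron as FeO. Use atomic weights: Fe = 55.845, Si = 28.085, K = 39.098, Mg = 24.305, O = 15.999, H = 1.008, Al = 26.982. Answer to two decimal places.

30.04 wt%

M((Mg₀.₃₃Fe₀.₆₇)₃KAlSi₃O₁₀(OH)₂) = 480.649 g/mol; M(FeO) = 71.844 g/mol.
Moles FeO per formula unit = 2.01 Fe ÷ 1 = 2.0100.
FeO fraction = (2.0100 × 71.844) / 480.649 = 144.406/480.649 = 0.3004.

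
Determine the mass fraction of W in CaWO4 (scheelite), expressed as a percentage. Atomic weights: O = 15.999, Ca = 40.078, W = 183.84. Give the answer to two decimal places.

63.85 weight percent

M(CaWO4) = 287.914 g/mol.
W contributes 1 × 183.84 = 183.840 g per mole.
183.840/287.914 = 0.6385 → 63.85%.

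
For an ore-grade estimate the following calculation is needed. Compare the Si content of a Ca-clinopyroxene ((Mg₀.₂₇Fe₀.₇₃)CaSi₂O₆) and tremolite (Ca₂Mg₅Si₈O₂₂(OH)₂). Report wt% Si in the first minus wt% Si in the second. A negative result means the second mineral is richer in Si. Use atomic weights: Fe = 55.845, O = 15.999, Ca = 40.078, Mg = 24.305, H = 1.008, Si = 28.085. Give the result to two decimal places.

-4.21 percentage points

Si in (Mg₀.₂₇Fe₀.₇₃)CaSi₂O₆: molar mass 239.571 g/mol; 2×28.085 = 56.170 g → 23.45 wt%.
Si in Ca₂Mg₅Si₈O₂₂(OH)₂: molar mass 812.353 g/mol; 8×28.085 = 224.680 g → 27.66 wt%.
Difference = 23.45 − 27.66 = -4.21 percentage points.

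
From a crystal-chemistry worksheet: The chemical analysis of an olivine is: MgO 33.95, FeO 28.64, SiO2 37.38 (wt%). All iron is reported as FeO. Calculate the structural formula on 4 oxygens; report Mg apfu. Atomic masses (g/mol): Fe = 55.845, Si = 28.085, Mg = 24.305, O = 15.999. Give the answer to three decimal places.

MgO: 33.95/40.304 = 0.84235 mol → 0.84235 mol Mg, 0.84235 mol O.
FeO: 28.64/71.844 = 0.39864 mol → 0.39864 mol Fe, 0.39864 mol O.
SiO2: 37.38/60.083 = 0.62214 mol → 0.62214 mol Si, 1.24428 mol O.
Total oxygen = 2.48527 mol. Normalization factor = 4/2.48527 = 1.60948.
Mg per 4 O = 0.84235 × 1.60948 = 1.356.

1.356 Mg apfu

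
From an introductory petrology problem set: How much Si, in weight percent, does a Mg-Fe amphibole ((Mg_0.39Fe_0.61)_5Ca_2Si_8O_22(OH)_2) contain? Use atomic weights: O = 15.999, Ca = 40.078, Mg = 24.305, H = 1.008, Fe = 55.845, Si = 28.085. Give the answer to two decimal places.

24.73 weight percent

Formula mass = 1.95*24.305 + 3.05*55.845 + 2*40.078 + 8*28.085 + 24*15.999 + 2*1.008 = 908.550 g/mol, of which 224.680 g is Si.
So Si makes up 224.680/908.550 = 0.2473 of the mass, i.e. 24.73%.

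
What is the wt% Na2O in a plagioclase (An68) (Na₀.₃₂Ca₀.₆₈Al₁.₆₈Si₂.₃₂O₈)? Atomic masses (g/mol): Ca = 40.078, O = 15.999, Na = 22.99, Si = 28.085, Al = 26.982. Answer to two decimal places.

3.63 wt%

Formula mass = 273.089 g/mol.
0.32 Na → 0.1600 mol Na2O per formula unit; M(Na2O) = 61.979, so Na2O mass = 9.917 g.
9.917/273.089 × 100 = 3.63 wt%.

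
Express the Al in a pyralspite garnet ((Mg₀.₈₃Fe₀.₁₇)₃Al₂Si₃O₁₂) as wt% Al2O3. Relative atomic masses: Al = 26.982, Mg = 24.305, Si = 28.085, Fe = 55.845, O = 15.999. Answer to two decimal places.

24.32 wt%

Molar mass of (Mg₀.₈₃Fe₀.₁₇)₃Al₂Si₃O₁₂ = 2.49×24.305 + 0.51×55.845 + 2×26.982 + 3×28.085 + 12×15.999 = 419.207 g/mol.
Each formula unit contains 2 Al, equivalent to 2/2 = 1.0000 mol Al2O3.
M(Al2O3) = 2×26.982 + 3×15.999 = 101.961 g/mol.
Mass of Al2O3 per formula unit = 1.0000 × 101.961 = 101.961 g.
Al2O3 wt% = 101.961 / 419.207 × 100 = 24.32%.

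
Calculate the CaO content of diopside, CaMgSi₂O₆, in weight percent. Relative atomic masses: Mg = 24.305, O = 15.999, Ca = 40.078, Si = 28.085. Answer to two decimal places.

Molar mass of CaMgSi₂O₆ = 1×40.078 + 1×24.305 + 2×28.085 + 6×15.999 = 216.547 g/mol.
Each formula unit contains 1 Ca, equivalent to 1/1 = 1.0000 mol CaO.
M(CaO) = 1×40.078 + 1×15.999 = 56.077 g/mol.
Mass of CaO per formula unit = 1.0000 × 56.077 = 56.077 g.
CaO wt% = 56.077 / 216.547 × 100 = 25.90%.

25.90 wt%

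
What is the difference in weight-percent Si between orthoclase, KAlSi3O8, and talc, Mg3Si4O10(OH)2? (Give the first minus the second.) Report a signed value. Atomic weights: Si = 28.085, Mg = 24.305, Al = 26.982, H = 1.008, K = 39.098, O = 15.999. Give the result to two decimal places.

First mineral: 84.255 g Si in 278.327 g formula = 30.27 wt% Si.
Second mineral: 112.340 g Si in 379.259 g formula = 29.62 wt% Si.
30.27% − 29.62% gives a difference of 0.65 percentage points.

0.65 percentage points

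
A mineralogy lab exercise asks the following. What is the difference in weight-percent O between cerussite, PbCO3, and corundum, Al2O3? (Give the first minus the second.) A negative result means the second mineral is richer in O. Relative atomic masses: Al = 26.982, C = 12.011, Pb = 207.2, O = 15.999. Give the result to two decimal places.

-29.11 percentage points

O in PbCO3: molar mass 267.208 g/mol; 3×15.999 = 47.997 g → 17.96 wt%.
O in Al2O3: molar mass 101.961 g/mol; 3×15.999 = 47.997 g → 47.07 wt%.
Difference = 17.96 − 47.07 = -29.11 percentage points.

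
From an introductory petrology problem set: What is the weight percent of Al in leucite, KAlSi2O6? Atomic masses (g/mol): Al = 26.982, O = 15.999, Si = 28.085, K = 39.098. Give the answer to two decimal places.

Molar mass of KAlSi2O6: 1×39.098 + 1×26.982 + 2×28.085 + 6×15.999 = 218.244 g/mol.
Mass of Al per formula unit: 1 × 26.982 = 26.982 g.
Weight fraction Al = 26.982 / 218.244 = 0.1236.

12.36 mass %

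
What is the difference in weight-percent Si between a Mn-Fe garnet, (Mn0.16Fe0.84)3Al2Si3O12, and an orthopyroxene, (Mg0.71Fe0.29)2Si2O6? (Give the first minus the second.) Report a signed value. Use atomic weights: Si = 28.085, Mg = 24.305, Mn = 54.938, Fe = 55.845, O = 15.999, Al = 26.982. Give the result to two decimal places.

-8.70 percentage points

Si in (Mn0.16Fe0.84)3Al2Si3O12: molar mass 497.307 g/mol; 3×28.085 = 84.255 g → 16.94 wt%.
Si in (Mg0.71Fe0.29)2Si2O6: molar mass 219.067 g/mol; 2×28.085 = 56.170 g → 25.64 wt%.
Difference = 16.94 − 25.64 = -8.70 percentage points.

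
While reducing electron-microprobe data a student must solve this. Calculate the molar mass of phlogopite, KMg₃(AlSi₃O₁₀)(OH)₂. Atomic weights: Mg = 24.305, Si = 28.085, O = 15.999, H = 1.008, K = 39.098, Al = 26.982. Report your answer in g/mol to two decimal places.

417.25 g/mol

The formula mass is the sum 1(39.098) + 3(24.305) + 1(26.982) + 3(28.085) + 12(15.999) + 2(1.008).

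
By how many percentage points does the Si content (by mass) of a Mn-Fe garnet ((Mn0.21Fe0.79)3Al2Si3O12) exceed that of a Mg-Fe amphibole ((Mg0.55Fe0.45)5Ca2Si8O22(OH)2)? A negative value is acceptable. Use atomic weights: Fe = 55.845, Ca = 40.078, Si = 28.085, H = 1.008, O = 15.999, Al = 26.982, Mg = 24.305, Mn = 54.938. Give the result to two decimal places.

-8.49 percentage points

M((Mn0.21Fe0.79)3Al2Si3O12) = 497.171 g/mol, so wt% Si = 84.255/497.171 × 100 = 16.95%.
M((Mg0.55Fe0.45)5Ca2Si8O22(OH)2) = 883.318 g/mol, so wt% Si = 224.680/883.318 × 100 = 25.44%.
16.95 − 25.44 = -8.49 pp.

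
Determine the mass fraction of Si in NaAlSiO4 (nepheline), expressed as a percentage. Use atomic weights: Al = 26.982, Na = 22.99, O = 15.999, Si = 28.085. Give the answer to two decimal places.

19.77 mass %

Molar mass of NaAlSiO4: 1*22.99 + 1*26.982 + 1*28.085 + 4*15.999 = 142.053 g/mol.
Mass of Si per formula unit: 1 × 28.085 = 28.085 g.
Weight fraction Si = 28.085 / 142.053 = 0.1977.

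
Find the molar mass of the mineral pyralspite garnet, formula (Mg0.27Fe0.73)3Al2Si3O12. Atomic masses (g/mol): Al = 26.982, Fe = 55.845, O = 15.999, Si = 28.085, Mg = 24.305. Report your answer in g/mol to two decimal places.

M = 0.81(24.305) + 2.19(55.845) + 2(26.982) + 3(28.085) + 12(15.999)

472.19 g/mol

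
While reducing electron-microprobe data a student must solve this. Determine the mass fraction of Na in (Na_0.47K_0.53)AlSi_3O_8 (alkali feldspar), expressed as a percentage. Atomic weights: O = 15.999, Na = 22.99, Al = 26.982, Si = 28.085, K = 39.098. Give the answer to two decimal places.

3.99 weight percent

Formula mass = 0.47×22.99 + 0.53×39.098 + 1×26.982 + 3×28.085 + 8×15.999 = 270.756 g/mol, of which 10.805 g is Na.
So Na makes up 10.805/270.756 = 0.0399 of the mass, i.e. 3.99%.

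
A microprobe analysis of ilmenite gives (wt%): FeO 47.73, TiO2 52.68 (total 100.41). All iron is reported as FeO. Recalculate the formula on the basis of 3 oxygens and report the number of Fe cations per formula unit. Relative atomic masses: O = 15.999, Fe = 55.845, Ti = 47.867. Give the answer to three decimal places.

1.005 Fe apfu

47.73 wt% FeO ÷ 71.844 g/mol = 0.66436 mol, giving 0.66436 Fe and 0.66436 O.
52.68 wt% TiO2 ÷ 79.865 g/mol = 0.65961 mol, giving 0.65961 Ti and 1.31922 O.
Oxygen sums to 1.98358; scaling by 3/1.98358 = 1.51242 puts the formula on 3 O.
Fe: 0.66436 × 1.51242 = 1.005 atoms per formula unit.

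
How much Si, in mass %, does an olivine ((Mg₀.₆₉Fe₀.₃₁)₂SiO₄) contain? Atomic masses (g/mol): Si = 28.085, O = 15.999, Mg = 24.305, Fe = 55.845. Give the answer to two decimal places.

Molar mass of (Mg₀.₆₉Fe₀.₃₁)₂SiO₄: 1.38·24.305 + 0.62·55.845 + 1·28.085 + 4·15.999 = 160.246 g/mol.
Mass of Si per formula unit: 1 × 28.085 = 28.085 g.
Weight fraction Si = 28.085 / 160.246 = 0.1753.

17.53 mass %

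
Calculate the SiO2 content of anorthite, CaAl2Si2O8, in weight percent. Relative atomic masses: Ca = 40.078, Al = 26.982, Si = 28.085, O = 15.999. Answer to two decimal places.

43.19 wt%

Molar mass of CaAl2Si2O8 = 1×40.078 + 2×26.982 + 2×28.085 + 8×15.999 = 278.204 g/mol.
Each formula unit contains 2 Si, equivalent to 2/1 = 2.0000 mol SiO2.
M(SiO2) = 1×28.085 + 2×15.999 = 60.083 g/mol.
Mass of SiO2 per formula unit = 2.0000 × 60.083 = 120.166 g.
SiO2 wt% = 120.166 / 278.204 × 100 = 43.19%.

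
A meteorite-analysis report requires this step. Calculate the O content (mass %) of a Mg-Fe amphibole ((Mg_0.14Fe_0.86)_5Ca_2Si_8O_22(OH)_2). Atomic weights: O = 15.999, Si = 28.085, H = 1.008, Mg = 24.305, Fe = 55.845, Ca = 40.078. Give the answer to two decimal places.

40.50 mass %

Molar mass of (Mg_0.14Fe_0.86)_5Ca_2Si_8O_22(OH)_2: 0.70×24.305 + 4.30×55.845 + 2×40.078 + 8×28.085 + 24×15.999 + 2×1.008 = 947.975 g/mol.
Mass of O per formula unit: 24 × 15.999 = 383.976 g.
Weight fraction O = 383.976 / 947.975 = 0.4050.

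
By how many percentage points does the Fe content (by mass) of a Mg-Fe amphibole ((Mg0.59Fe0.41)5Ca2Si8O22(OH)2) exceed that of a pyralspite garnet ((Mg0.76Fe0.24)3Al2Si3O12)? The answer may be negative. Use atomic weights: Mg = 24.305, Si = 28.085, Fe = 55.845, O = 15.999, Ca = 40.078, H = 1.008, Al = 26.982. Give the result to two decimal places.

Fe in (Mg0.59Fe0.41)5Ca2Si8O22(OH)2: molar mass 877.010 g/mol; 2.05×55.845 = 114.482 g → 13.05 wt%.
Fe in (Mg0.76Fe0.24)3Al2Si3O12: molar mass 425.831 g/mol; 0.72×55.845 = 40.208 g → 9.44 wt%.
Difference = 13.05 − 9.44 = 3.61 percentage points.

3.61 percentage points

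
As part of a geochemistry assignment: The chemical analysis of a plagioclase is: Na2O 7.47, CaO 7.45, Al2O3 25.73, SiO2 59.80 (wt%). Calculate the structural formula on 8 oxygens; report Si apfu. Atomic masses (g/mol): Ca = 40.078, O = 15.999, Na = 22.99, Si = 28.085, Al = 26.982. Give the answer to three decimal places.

7.47 wt% Na2O ÷ 61.979 g/mol = 0.12052 mol, giving 0.24104 Na and 0.12052 O.
7.45 wt% CaO ÷ 56.077 g/mol = 0.13285 mol, giving 0.13285 Ca and 0.13285 O.
25.73 wt% Al2O3 ÷ 101.961 g/mol = 0.25235 mol, giving 0.50470 Al and 0.75705 O.
59.80 wt% SiO2 ÷ 60.083 g/mol = 0.99529 mol, giving 0.99529 Si and 1.99058 O.
Oxygen sums to 3.00100; scaling by 8/3.00100 = 2.66578 puts the formula on 8 O.
Si: 0.99529 × 2.66578 = 2.653 atoms per formula unit.

2.653 Si apfu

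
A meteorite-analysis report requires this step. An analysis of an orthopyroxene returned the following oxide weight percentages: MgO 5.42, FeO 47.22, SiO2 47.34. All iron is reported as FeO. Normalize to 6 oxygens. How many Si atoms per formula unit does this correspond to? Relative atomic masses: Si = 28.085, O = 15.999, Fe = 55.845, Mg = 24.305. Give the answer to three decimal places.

5.42 wt% MgO ÷ 40.304 g/mol = 0.13448 mol, giving 0.13448 Mg and 0.13448 O.
47.22 wt% FeO ÷ 71.844 g/mol = 0.65726 mol, giving 0.65726 Fe and 0.65726 O.
47.34 wt% SiO2 ÷ 60.083 g/mol = 0.78791 mol, giving 0.78791 Si and 1.57582 O.
Oxygen sums to 2.36756; scaling by 6/2.36756 = 2.53425 puts the formula on 6 O.
Si: 0.78791 × 2.53425 = 1.997 atoms per formula unit.

1.997 Si apfu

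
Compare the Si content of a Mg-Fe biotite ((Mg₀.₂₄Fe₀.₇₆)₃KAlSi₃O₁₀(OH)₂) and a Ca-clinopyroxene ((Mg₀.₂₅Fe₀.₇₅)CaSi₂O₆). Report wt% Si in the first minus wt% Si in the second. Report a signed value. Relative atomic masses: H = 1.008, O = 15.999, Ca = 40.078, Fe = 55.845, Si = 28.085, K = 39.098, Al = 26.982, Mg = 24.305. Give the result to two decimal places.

-6.16 percentage points

First mineral: 84.255 g Si in 489.165 g formula = 17.22 wt% Si.
Second mineral: 56.170 g Si in 240.202 g formula = 23.38 wt% Si.
17.22% − 23.38% gives a difference of -6.16 percentage points.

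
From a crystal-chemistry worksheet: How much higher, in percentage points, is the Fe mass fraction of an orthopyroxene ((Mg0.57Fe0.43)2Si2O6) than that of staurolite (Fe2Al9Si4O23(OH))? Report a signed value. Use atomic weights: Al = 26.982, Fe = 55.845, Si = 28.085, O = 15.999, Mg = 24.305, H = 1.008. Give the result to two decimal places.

7.96 percentage points

First mineral: 48.027 g Fe in 227.898 g formula = 21.07 wt% Fe.
Second mineral: 111.690 g Fe in 851.852 g formula = 13.11 wt% Fe.
21.07% − 13.11% gives a difference of 7.96 percentage points.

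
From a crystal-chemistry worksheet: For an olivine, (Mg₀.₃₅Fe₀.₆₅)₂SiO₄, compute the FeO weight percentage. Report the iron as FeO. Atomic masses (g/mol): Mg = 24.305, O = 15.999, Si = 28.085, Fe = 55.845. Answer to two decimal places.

M((Mg₀.₃₅Fe₀.₆₅)₂SiO₄) = 181.693 g/mol; M(FeO) = 71.844 g/mol.
Moles FeO per formula unit = 1.30 Fe ÷ 1 = 1.3000.
FeO fraction = (1.3000 × 71.844) / 181.693 = 93.397/181.693 = 0.5140.

51.40 wt%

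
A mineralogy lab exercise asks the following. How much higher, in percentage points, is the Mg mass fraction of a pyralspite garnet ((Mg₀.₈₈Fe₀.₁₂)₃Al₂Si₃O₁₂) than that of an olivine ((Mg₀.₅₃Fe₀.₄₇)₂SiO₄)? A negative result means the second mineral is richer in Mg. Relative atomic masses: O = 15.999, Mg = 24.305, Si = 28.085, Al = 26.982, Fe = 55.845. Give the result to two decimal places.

0.36 percentage points

First mineral: 64.165 g Mg in 414.476 g formula = 15.48 wt% Mg.
Second mineral: 25.763 g Mg in 170.339 g formula = 15.12 wt% Mg.
15.48% − 15.12% gives a difference of 0.36 percentage points.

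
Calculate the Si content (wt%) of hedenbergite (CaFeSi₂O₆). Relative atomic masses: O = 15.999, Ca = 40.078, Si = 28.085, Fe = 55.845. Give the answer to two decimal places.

22.64 wt%

Molar mass of CaFeSi₂O₆: 1×40.078 + 1×55.845 + 2×28.085 + 6×15.999 = 248.087 g/mol.
Mass of Si per formula unit: 2 × 28.085 = 56.170 g.
Weight fraction Si = 56.170 / 248.087 = 0.2264.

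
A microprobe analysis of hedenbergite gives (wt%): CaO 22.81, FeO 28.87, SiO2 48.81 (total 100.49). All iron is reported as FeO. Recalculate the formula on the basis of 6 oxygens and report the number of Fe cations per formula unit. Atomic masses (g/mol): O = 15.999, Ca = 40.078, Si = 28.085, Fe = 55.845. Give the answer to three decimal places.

22.81 wt% CaO ÷ 56.077 g/mol = 0.40676 mol, giving 0.40676 Ca and 0.40676 O.
28.87 wt% FeO ÷ 71.844 g/mol = 0.40184 mol, giving 0.40184 Fe and 0.40184 O.
48.81 wt% SiO2 ÷ 60.083 g/mol = 0.81238 mol, giving 0.81238 Si and 1.62476 O.
Oxygen sums to 2.43336; scaling by 6/2.43336 = 2.46573 puts the formula on 6 O.
Fe: 0.40184 × 2.46573 = 0.991 atoms per formula unit.

0.991 Fe apfu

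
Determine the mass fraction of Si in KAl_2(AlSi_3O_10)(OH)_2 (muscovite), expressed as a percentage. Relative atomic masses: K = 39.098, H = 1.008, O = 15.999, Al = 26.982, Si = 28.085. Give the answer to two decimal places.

Molar mass of KAl_2(AlSi_3O_10)(OH)_2: 1·39.098 + 3·26.982 + 3·28.085 + 12·15.999 + 2·1.008 = 398.303 g/mol.
Mass of Si per formula unit: 3 × 28.085 = 84.255 g.
Weight fraction Si = 84.255 / 398.303 = 0.2115.

21.15 mass %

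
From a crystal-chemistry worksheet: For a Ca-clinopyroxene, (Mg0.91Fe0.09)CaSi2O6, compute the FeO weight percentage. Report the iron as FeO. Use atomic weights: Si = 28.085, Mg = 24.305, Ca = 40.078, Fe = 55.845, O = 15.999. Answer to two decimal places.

2.95 wt%

M((Mg0.91Fe0.09)CaSi2O6) = 219.386 g/mol; M(FeO) = 71.844 g/mol.
Moles FeO per formula unit = 0.09 Fe ÷ 1 = 0.0900.
FeO fraction = (0.0900 × 71.844) / 219.386 = 6.466/219.386 = 0.0295.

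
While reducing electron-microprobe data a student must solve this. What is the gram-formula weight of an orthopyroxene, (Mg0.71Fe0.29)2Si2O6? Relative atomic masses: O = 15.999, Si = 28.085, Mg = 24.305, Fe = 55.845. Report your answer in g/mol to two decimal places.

M = 1.42×24.305 + 0.58×55.845 + 2×28.085 + 6×15.999

219.07 g/mol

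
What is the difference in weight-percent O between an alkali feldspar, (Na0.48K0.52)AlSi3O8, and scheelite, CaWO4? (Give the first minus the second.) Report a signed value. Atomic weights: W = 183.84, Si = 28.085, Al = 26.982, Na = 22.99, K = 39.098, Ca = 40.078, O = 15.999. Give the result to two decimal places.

25.07 percentage points

M((Na0.48K0.52)AlSi3O8) = 270.595 g/mol, so wt% O = 127.992/270.595 × 100 = 47.30%.
M(CaWO4) = 287.914 g/mol, so wt% O = 63.996/287.914 × 100 = 22.23%.
47.30 − 22.23 = 25.07 pp.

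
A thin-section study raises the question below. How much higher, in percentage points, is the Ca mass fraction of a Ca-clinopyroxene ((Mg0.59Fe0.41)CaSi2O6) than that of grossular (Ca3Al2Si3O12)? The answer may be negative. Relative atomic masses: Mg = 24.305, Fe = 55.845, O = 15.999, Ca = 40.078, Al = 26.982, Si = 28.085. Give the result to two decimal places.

-9.23 percentage points

Ca in (Mg0.59Fe0.41)CaSi2O6: molar mass 229.478 g/mol; 1×40.078 = 40.078 g → 17.46 wt%.
Ca in Ca3Al2Si3O12: molar mass 450.441 g/mol; 3×40.078 = 120.234 g → 26.69 wt%.
Difference = 17.46 − 26.69 = -9.23 percentage points.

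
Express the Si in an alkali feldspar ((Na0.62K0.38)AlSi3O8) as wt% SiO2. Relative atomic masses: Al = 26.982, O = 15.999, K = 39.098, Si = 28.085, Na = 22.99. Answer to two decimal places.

67.17 wt%

Formula mass = 268.340 g/mol.
3 Si → 3.0000 mol SiO2 per formula unit; M(SiO2) = 60.083, so SiO2 mass = 180.249 g.
180.249/268.340 × 100 = 67.17 wt%.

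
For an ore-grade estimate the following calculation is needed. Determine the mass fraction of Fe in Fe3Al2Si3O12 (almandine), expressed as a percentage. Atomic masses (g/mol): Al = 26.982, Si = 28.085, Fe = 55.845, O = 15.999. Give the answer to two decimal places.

33.66 mass %

Formula mass = 3×55.845 + 2×26.982 + 3×28.085 + 12×15.999 = 497.742 g/mol, of which 167.535 g is Fe.
So Fe makes up 167.535/497.742 = 0.3366 of the mass, i.e. 33.66%.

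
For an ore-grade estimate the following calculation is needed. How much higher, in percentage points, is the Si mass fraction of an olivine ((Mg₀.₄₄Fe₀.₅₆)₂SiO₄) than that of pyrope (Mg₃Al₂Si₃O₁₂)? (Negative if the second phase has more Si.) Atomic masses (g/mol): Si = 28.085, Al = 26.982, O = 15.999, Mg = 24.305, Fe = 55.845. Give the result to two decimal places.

M((Mg₀.₄₄Fe₀.₅₆)₂SiO₄) = 176.016 g/mol, so wt% Si = 28.085/176.016 × 100 = 15.96%.
M(Mg₃Al₂Si₃O₁₂) = 403.122 g/mol, so wt% Si = 84.255/403.122 × 100 = 20.90%.
15.96 − 20.90 = -4.94 pp.

-4.94 percentage points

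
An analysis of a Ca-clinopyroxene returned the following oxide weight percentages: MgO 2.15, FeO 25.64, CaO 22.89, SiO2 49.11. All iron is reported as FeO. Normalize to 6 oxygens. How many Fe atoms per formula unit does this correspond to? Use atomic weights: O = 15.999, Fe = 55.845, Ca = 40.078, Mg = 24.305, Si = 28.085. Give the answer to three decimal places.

2.15 wt% MgO ÷ 40.304 g/mol = 0.05334 mol, giving 0.05334 Mg and 0.05334 O.
25.64 wt% FeO ÷ 71.844 g/mol = 0.35688 mol, giving 0.35688 Fe and 0.35688 O.
22.89 wt% CaO ÷ 56.077 g/mol = 0.40819 mol, giving 0.40819 Ca and 0.40819 O.
49.11 wt% SiO2 ÷ 60.083 g/mol = 0.81737 mol, giving 0.81737 Si and 1.63474 O.
Oxygen sums to 2.45315; scaling by 6/2.45315 = 2.44583 puts the formula on 6 O.
Fe: 0.35688 × 2.44583 = 0.873 atoms per formula unit.

0.873 Fe apfu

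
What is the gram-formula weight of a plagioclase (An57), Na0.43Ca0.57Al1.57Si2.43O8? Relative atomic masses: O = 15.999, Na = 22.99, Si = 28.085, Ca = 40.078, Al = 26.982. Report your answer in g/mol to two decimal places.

M = 0.43×22.99 + 0.57×40.078 + 1.57×26.982 + 2.43×28.085 + 8×15.999

271.33 g/mol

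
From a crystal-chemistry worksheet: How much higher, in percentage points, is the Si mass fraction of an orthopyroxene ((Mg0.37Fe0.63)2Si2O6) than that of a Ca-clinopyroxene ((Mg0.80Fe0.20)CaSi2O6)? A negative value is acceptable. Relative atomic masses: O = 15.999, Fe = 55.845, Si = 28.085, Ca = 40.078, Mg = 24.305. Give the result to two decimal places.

First mineral: 56.170 g Si in 240.514 g formula = 23.35 wt% Si.
Second mineral: 56.170 g Si in 222.855 g formula = 25.20 wt% Si.
23.35% − 25.20% gives a difference of -1.85 percentage points.

-1.85 percentage points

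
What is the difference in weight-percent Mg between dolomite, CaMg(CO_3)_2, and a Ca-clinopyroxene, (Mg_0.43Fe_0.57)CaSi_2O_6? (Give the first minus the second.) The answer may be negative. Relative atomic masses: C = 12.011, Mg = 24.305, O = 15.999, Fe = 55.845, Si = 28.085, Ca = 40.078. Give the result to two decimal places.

8.72 percentage points

Mg in CaMg(CO_3)_2: molar mass 184.399 g/mol; 1×24.305 = 24.305 g → 13.18 wt%.
Mg in (Mg_0.43Fe_0.57)CaSi_2O_6: molar mass 234.525 g/mol; 0.43×24.305 = 10.451 g → 4.46 wt%.
Difference = 13.18 − 4.46 = 8.72 percentage points.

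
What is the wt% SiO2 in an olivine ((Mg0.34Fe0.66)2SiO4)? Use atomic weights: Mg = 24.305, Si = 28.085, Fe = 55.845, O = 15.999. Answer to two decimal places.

32.95 wt%

Formula mass = 182.324 g/mol.
1 Si → 1.0000 mol SiO2 per formula unit; M(SiO2) = 60.083, so SiO2 mass = 60.083 g.
60.083/182.324 × 100 = 32.95 wt%.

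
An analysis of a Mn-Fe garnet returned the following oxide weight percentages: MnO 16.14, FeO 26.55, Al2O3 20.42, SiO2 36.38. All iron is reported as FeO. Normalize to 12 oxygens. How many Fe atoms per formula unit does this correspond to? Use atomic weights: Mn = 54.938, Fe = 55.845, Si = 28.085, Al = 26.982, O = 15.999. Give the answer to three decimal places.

1.841 Fe apfu

MnO (M=70.937): mol = 0.22753; Mn = 0.22753, O = 0.22753.
FeO (M=71.844): mol = 0.36955; Fe = 0.36955, O = 0.36955.
Al2O3 (M=101.961): mol = 0.20027; Al = 0.40054, O = 0.60081.
SiO2 (M=60.083): mol = 0.60550; Si = 0.60550, O = 1.21100.
ΣO = 2.40889; factor = 12/ΣO = 4.98155.
Fe apfu = 0.36955 × 4.98155 = 1.841.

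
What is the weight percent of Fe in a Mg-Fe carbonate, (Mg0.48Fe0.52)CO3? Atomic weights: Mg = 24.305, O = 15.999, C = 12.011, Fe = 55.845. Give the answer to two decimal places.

28.83 mass %

Molar mass of (Mg0.48Fe0.52)CO3: 0.48·24.305 + 0.52·55.845 + 1·12.011 + 3·15.999 = 100.714 g/mol.
Mass of Fe per formula unit: 0.52 × 55.845 = 29.039 g.
Weight fraction Fe = 29.039 / 100.714 = 0.2883.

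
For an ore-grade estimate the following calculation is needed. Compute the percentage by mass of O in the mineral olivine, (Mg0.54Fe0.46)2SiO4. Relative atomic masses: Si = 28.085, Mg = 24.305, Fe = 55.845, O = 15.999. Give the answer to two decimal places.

37.71 mass %

M((Mg0.54Fe0.46)2SiO4) = 169.708 g/mol.
O contributes 4 × 15.999 = 63.996 g per mole.
63.996/169.708 = 0.3771 → 37.71%.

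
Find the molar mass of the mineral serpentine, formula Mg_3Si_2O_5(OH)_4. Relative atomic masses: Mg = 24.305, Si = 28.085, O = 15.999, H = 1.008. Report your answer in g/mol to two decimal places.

Mg: 3 × 24.305 = 72.9150
Si: 2 × 28.085 = 56.1700
O: 9 × 15.999 = 143.9910
H: 4 × 1.008 = 4.0320
Summing the contributions gives the formula mass.

277.11 g/mol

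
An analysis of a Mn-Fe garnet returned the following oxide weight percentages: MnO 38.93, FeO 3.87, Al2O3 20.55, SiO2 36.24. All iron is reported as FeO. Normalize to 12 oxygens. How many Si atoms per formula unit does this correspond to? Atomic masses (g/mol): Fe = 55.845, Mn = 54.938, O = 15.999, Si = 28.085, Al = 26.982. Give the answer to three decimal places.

38.93 wt% MnO ÷ 70.937 g/mol = 0.54880 mol, giving 0.54880 Mn and 0.54880 O.
3.87 wt% FeO ÷ 71.844 g/mol = 0.05387 mol, giving 0.05387 Fe and 0.05387 O.
20.55 wt% Al2O3 ÷ 101.961 g/mol = 0.20155 mol, giving 0.40310 Al and 0.60465 O.
36.24 wt% SiO2 ÷ 60.083 g/mol = 0.60317 mol, giving 0.60317 Si and 1.20634 O.
Oxygen sums to 2.41366; scaling by 12/2.41366 = 4.97170 puts the formula on 12 O.
Si: 0.60317 × 4.97170 = 2.999 atoms per formula unit.

2.999 Si apfu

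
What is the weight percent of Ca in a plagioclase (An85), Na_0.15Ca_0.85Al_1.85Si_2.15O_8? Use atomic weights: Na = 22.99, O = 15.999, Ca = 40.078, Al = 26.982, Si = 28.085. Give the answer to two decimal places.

12.35 mass %

M(Na_0.15Ca_0.85Al_1.85Si_2.15O_8) = 275.806 g/mol.
Ca contributes 0.85 × 40.078 = 34.066 g per mole.
34.066/275.806 = 0.1235 → 12.35%.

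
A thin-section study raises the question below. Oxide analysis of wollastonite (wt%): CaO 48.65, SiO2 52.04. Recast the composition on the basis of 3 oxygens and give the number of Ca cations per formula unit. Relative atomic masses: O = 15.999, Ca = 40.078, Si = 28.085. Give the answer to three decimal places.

48.65 wt% CaO ÷ 56.077 g/mol = 0.86756 mol, giving 0.86756 Ca and 0.86756 O.
52.04 wt% SiO2 ÷ 60.083 g/mol = 0.86614 mol, giving 0.86614 Si and 1.73228 O.
Oxygen sums to 2.59984; scaling by 3/2.59984 = 1.15392 puts the formula on 3 O.
Ca: 0.86756 × 1.15392 = 1.001 atoms per formula unit.

1.001 Ca apfu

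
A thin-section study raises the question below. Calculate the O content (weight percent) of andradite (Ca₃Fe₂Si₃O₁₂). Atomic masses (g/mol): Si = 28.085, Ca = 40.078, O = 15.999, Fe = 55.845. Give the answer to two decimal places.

Molar mass of Ca₃Fe₂Si₃O₁₂: 3·40.078 + 2·55.845 + 3·28.085 + 12·15.999 = 508.167 g/mol.
Mass of O per formula unit: 12 × 15.999 = 191.988 g.
Weight fraction O = 191.988 / 508.167 = 0.3778.

37.78 weight percent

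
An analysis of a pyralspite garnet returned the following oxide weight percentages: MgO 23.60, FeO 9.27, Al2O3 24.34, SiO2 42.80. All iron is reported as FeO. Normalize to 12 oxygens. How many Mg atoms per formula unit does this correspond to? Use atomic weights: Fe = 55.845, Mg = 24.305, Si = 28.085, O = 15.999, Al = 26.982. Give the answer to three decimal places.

2.461 Mg apfu

MgO (M=40.304): mol = 0.58555; Mg = 0.58555, O = 0.58555.
FeO (M=71.844): mol = 0.12903; Fe = 0.12903, O = 0.12903.
Al2O3 (M=101.961): mol = 0.23872; Al = 0.47744, O = 0.71616.
SiO2 (M=60.083): mol = 0.71235; Si = 0.71235, O = 1.42470.
ΣO = 2.85544; factor = 12/ΣO = 4.20250.
Mg apfu = 0.58555 × 4.20250 = 2.461.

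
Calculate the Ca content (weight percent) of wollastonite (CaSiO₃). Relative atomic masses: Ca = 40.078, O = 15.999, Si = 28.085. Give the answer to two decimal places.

Formula mass = 1×40.078 + 1×28.085 + 3×15.999 = 116.160 g/mol, of which 40.078 g is Ca.
So Ca makes up 40.078/116.160 = 0.3450 of the mass, i.e. 34.50%.

34.50 weight percent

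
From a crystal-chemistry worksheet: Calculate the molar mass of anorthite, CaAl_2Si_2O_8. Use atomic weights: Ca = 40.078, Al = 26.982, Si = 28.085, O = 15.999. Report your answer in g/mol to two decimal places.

278.20 g/mol

The formula mass is the sum 1·40.078 + 2·26.982 + 2·28.085 + 8·15.999.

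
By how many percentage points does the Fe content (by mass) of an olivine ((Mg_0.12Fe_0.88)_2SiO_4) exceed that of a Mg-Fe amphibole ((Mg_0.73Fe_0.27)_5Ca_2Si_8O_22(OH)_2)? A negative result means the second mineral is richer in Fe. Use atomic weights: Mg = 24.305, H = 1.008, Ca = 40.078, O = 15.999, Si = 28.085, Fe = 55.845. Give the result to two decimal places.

Fe in (Mg_0.12Fe_0.88)_2SiO_4: molar mass 196.201 g/mol; 1.76×55.845 = 98.287 g → 50.10 wt%.
Fe in (Mg_0.73Fe_0.27)_5Ca_2Si_8O_22(OH)_2: molar mass 854.932 g/mol; 1.35×55.845 = 75.391 g → 8.82 wt%.
Difference = 50.10 − 8.82 = 41.28 percentage points.

41.28 percentage points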